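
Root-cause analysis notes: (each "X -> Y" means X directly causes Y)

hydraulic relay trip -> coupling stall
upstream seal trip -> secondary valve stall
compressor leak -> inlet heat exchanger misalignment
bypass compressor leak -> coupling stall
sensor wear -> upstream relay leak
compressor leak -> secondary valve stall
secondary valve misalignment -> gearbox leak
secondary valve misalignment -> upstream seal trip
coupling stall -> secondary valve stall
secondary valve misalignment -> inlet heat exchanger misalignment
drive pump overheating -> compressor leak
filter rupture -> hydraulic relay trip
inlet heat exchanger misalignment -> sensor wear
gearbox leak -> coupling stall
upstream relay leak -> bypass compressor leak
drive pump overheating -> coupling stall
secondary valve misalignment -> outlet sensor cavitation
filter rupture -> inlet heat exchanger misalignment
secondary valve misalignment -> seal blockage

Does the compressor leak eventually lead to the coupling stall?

Yes

There is a causal chain: the compressor leak → the inlet heat exchanger misalignment → the sensor wear → the upstream relay leak → the bypass compressor leak → the coupling stall.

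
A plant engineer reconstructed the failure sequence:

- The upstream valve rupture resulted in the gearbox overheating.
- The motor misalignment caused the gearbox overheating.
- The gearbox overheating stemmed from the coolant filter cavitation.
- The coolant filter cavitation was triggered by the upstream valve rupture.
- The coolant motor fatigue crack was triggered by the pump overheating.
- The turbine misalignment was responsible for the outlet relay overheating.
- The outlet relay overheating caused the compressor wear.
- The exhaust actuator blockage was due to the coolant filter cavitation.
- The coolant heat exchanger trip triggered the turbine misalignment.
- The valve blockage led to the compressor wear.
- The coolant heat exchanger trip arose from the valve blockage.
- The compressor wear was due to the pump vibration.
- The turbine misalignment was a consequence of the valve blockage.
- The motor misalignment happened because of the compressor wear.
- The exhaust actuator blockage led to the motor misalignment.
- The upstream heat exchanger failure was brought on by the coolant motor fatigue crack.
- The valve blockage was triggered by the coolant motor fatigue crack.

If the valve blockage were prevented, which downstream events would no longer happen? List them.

Downstream of the valve blockage: the coolant heat exchanger trip, the turbine misalignment, the outlet relay overheating, the compressor wear, the motor misalignment, the gearbox overheating.
Of those, still caused via another path: the compressor wear, the motor misalignment, the gearbox overheating.
The remainder have no surviving cause.

the coolant heat exchanger trip, the outlet relay overheating, the turbine misalignment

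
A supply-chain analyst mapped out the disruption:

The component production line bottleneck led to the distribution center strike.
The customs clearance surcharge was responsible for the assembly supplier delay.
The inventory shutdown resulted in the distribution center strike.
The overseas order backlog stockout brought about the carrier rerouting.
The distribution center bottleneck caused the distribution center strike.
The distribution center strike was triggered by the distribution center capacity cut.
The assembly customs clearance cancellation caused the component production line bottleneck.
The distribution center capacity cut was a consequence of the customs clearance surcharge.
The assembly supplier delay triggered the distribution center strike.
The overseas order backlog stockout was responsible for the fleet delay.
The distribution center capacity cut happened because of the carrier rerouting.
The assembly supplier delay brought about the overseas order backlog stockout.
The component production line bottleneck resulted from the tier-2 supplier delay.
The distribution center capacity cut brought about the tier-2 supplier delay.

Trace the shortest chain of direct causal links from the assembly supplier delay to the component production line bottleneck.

the assembly supplier delay → the overseas order backlog stockout → the carrier rerouting → the distribution center capacity cut → the tier-2 supplier delay → the component production line bottleneck

the assembly supplier delay → the overseas order backlog stockout
the overseas order backlog stockout → the carrier rerouting
the carrier rerouting → the distribution center capacity cut
the distribution center capacity cut → the tier-2 supplier delay
the tier-2 supplier delay → the component production line bottleneck
Length: 5 steps.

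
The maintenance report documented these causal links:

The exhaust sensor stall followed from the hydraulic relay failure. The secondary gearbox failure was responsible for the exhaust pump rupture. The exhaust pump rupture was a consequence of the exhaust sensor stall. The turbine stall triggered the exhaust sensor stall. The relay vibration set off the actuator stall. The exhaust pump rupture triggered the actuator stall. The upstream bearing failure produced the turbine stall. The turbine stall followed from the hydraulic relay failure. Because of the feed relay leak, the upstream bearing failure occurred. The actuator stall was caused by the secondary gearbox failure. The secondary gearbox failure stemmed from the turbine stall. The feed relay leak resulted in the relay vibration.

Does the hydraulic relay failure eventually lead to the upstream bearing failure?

No

The hydraulic relay failure leads to the turbine stall, the exhaust sensor stall, the secondary gearbox failure, the exhaust pump rupture, the actuator stall; the upstream bearing failure is not among them.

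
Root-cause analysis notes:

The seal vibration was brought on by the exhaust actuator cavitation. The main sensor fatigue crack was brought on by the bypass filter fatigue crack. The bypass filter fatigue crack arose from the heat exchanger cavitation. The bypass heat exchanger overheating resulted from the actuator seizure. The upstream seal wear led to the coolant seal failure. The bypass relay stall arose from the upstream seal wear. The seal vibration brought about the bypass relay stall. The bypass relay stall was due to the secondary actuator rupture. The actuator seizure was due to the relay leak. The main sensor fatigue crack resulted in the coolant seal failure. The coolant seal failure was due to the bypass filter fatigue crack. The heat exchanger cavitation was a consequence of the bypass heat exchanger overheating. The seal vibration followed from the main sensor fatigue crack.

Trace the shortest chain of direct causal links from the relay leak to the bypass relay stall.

the relay leak → the actuator seizure
the actuator seizure → the bypass heat exchanger overheating
the bypass heat exchanger overheating → the heat exchanger cavitation
the heat exchanger cavitation → the bypass filter fatigue crack
the bypass filter fatigue crack → the main sensor fatigue crack
the main sensor fatigue crack → the seal vibration
the seal vibration → the bypass relay stall
Length: 7 steps.

the relay leak → the actuator seizure → the bypass heat exchanger overheating → the heat exchanger cavitation → the bypass filter fatigue crack → the main sensor fatigue crack → the seal vibration → the bypass relay stall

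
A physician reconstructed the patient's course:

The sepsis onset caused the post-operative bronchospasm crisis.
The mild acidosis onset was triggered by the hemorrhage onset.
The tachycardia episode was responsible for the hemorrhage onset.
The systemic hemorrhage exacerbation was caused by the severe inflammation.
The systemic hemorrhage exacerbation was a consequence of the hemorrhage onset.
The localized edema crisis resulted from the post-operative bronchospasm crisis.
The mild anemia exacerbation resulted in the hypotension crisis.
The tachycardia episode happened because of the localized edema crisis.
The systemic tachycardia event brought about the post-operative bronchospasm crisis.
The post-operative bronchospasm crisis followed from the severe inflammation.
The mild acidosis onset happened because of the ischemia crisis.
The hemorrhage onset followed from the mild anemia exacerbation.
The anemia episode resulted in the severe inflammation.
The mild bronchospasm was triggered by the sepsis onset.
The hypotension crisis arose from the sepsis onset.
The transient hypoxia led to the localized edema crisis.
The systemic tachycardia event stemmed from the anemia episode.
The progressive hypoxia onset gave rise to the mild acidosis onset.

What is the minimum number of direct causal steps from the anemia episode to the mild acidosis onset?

Shortest chain: the anemia episode → the severe inflammation → the post-operative bronchospasm crisis → the localized edema crisis → the tachycardia episode → the hemorrhage onset → the mild acidosis onset.

6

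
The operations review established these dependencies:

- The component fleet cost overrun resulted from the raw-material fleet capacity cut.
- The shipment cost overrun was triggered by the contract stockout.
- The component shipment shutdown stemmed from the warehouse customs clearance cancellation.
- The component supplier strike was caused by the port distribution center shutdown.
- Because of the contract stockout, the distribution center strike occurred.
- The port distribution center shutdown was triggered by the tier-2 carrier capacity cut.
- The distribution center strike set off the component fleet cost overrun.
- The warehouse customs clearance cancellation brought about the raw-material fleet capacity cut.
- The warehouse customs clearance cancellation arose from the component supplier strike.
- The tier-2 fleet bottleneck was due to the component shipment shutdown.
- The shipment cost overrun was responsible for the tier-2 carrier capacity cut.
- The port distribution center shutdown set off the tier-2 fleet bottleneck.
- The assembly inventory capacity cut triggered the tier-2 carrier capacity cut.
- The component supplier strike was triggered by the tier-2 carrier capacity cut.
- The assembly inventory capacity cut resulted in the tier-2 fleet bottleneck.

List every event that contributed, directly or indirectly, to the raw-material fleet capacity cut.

Immediate cause of the raw-material fleet capacity cut: the warehouse customs clearance cancellation.
Further upstream: the assembly inventory capacity cut, the contract stockout, the shipment cost overrun, the tier-2 carrier capacity cut, the port distribution center shutdown, the component supplier strike.

the assembly inventory capacity cut, the component supplier strike, the contract stockout, the port distribution center shutdown, the shipment cost overrun, the tier-2 carrier capacity cut, the warehouse customs clearance cancellation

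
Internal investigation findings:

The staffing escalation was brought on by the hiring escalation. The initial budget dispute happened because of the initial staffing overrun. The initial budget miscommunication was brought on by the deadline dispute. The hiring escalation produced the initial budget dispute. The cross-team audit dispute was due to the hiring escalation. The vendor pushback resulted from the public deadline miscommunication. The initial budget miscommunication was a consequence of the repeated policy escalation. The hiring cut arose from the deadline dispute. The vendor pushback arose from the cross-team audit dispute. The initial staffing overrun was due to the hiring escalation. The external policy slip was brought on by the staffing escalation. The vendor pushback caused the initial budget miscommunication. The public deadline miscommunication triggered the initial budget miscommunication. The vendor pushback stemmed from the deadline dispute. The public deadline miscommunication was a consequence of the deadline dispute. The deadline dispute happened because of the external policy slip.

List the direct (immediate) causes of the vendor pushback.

the cross-team audit dispute, the deadline dispute, the public deadline miscommunication

Upstream contributors include the hiring escalation, the staffing escalation, the external policy slip, but only the cross-team audit dispute, the deadline dispute, the public deadline miscommunication feed directly into the vendor pushback.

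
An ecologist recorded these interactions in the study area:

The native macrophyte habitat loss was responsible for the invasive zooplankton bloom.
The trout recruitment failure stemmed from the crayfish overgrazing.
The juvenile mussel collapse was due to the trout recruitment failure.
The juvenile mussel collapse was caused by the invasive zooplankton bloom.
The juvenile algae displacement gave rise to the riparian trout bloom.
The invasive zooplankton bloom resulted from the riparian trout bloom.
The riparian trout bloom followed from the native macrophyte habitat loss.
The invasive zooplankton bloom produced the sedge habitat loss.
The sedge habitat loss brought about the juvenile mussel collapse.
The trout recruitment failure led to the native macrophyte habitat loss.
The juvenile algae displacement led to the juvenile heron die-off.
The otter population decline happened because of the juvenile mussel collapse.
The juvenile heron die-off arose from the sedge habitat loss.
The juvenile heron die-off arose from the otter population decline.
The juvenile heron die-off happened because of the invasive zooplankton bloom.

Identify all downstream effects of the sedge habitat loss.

Direct effects: the juvenile mussel collapse, the juvenile heron die-off.
2 steps out: the otter population decline.
Not reachable from it: the crayfish overgrazing, the trout recruitment failure, the native macrophyte habitat loss, the juvenile algae displacement, the riparian trout bloom, the invasive zooplankton bloom.

the juvenile heron die-off, the juvenile mussel collapse, the otter population decline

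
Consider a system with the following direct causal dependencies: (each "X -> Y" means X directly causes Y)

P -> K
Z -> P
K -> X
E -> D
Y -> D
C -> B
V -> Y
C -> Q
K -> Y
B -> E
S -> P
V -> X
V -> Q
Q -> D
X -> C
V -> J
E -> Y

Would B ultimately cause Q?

No

B leads to E, Y, D; Q is not among them.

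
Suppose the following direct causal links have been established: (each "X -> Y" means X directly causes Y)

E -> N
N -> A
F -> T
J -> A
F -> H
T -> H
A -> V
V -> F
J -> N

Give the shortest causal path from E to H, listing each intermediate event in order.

E → N → A → V → F → H

E → N
N → A
A → V
V → F
F → H
Length: 5 steps.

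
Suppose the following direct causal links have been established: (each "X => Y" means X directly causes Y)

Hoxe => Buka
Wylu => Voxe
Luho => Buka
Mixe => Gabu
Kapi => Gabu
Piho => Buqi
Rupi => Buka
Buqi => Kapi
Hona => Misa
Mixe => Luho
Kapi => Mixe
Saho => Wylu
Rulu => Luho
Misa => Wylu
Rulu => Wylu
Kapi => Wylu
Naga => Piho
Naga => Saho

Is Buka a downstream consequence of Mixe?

Yes

There is a causal chain: Mixe → Luho → Buka.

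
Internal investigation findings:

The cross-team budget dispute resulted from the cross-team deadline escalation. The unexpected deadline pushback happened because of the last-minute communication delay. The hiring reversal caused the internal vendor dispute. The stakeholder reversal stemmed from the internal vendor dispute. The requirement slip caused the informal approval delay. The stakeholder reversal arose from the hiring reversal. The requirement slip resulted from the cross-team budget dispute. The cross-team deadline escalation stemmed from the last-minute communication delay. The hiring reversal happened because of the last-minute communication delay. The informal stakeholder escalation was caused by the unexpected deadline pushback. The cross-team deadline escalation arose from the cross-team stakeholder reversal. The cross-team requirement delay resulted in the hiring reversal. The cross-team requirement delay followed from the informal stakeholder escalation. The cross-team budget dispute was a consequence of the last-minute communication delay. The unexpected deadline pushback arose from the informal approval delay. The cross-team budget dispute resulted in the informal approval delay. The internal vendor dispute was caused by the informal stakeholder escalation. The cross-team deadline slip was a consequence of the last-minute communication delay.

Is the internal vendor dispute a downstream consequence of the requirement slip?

There is a causal chain: the requirement slip → the informal approval delay → the unexpected deadline pushback → the informal stakeholder escalation → the internal vendor dispute.

Yes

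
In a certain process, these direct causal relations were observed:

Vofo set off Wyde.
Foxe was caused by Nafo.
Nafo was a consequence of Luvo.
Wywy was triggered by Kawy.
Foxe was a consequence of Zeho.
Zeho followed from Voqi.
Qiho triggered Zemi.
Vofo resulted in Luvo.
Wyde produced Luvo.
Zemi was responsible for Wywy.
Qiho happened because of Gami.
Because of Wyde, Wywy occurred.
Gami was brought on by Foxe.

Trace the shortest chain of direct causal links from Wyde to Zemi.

Wyde → Luvo
Luvo → Nafo
Nafo → Foxe
Foxe → Gami
Gami → Qiho
Qiho → Zemi
Length: 6 steps.

Wyde → Luvo → Nafo → Foxe → Gami → Qiho → Zemi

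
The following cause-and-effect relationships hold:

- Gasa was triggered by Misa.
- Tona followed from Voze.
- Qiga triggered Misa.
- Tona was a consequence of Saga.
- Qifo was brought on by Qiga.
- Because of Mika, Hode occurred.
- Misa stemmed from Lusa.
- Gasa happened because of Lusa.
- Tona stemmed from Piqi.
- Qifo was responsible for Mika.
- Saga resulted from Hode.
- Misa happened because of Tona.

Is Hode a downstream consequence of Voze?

Voze leads to Tona, Misa, Gasa; Hode is not among them.

No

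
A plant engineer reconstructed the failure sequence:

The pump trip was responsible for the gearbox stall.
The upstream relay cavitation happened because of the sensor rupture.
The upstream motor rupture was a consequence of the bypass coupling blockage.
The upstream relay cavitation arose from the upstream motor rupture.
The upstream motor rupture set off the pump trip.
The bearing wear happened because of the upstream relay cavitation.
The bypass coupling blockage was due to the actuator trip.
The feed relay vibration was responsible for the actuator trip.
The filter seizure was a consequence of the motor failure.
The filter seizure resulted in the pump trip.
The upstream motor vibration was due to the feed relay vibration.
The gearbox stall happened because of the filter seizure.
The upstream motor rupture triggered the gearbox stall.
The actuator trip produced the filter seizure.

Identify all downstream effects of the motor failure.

the filter seizure, the gearbox stall, the pump trip

Direct effects: the filter seizure.
2 steps out: the pump trip, the gearbox stall.
Not reachable from it: the feed relay vibration, the upstream motor vibration, the actuator trip, the bypass coupling blockage, the upstream motor rupture, the sensor rupture, the upstream relay cavitation, the bearing wear.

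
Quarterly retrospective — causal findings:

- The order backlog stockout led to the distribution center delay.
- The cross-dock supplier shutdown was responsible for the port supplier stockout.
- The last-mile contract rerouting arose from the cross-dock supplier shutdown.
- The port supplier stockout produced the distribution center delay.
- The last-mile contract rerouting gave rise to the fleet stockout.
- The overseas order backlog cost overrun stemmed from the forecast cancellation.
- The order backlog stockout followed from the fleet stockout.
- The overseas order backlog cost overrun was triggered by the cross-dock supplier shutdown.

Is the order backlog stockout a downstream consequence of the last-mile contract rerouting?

There is a causal chain: the last-mile contract rerouting → the fleet stockout → the order backlog stockout.

Yes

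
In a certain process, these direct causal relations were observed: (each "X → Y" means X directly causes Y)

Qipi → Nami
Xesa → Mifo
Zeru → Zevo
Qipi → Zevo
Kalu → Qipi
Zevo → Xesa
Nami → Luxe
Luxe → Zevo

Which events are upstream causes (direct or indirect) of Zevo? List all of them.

Kalu, Luxe, Nami, Qipi, Zeru

Immediate causes of Zevo: Qipi, Luxe, Zeru.
Further upstream: Kalu, Nami.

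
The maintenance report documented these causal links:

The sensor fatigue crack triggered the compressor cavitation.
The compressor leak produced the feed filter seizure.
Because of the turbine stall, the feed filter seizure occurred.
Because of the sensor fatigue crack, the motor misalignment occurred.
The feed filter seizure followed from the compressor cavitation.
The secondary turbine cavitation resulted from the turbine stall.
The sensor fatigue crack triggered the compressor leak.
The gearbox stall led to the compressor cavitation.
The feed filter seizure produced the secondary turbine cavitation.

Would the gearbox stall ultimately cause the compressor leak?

The gearbox stall leads to the compressor cavitation, the feed filter seizure, the secondary turbine cavitation; the compressor leak is not among them.

No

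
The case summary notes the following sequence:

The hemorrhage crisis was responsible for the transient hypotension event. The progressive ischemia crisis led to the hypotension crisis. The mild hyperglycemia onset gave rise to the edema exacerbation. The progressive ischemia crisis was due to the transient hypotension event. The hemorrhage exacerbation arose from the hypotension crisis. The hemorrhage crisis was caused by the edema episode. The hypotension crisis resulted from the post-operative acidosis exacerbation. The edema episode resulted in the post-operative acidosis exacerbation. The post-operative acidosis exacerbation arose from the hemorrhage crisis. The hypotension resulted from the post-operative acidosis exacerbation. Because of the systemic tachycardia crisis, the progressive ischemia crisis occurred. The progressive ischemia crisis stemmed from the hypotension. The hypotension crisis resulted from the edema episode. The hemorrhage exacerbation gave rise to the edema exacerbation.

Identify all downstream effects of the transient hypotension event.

Direct effects: the progressive ischemia crisis.
2 steps out: the hypotension crisis.
3 steps out: the hemorrhage exacerbation.
4 steps out: the edema exacerbation.
Not reachable from it: the edema episode, the systemic tachycardia crisis, the hemorrhage crisis, the post-operative acidosis exacerbation, the hypotension, the mild hyperglycemia onset.

the edema exacerbation, the hemorrhage exacerbation, the hypotension crisis, the progressive ischemia crisis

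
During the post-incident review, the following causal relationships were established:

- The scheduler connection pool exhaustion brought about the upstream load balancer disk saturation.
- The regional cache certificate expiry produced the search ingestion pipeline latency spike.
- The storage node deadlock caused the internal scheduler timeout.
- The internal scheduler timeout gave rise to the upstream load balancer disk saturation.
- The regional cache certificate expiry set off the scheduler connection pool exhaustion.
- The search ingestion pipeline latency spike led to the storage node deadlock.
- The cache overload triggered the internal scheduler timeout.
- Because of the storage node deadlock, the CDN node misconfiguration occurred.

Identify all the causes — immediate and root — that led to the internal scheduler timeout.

Immediate causes of the internal scheduler timeout: the storage node deadlock, the cache overload.
Further upstream: the regional cache certificate expiry, the search ingestion pipeline latency spike.

the cache overload, the regional cache certificate expiry, the search ingestion pipeline latency spike, the storage node deadlock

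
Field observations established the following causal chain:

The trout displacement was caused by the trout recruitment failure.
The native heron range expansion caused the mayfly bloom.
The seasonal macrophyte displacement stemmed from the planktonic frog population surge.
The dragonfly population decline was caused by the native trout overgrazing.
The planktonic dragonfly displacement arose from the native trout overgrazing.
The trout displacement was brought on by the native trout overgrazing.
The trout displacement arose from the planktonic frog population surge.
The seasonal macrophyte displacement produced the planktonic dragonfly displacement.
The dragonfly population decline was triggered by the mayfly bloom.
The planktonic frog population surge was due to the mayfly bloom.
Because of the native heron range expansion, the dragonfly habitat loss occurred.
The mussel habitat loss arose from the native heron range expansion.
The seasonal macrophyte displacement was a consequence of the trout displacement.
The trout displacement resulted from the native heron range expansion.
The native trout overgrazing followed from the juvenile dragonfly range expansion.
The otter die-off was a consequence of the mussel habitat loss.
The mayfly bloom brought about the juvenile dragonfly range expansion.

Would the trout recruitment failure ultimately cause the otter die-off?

No

The trout recruitment failure leads to the trout displacement, the seasonal macrophyte displacement, the planktonic dragonfly displacement; the otter die-off is not among them.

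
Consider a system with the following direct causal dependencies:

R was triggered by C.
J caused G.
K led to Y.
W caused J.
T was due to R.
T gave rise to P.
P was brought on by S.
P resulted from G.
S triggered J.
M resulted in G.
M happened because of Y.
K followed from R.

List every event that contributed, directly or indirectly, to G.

C, J, K, M, R, S, W, Y

Immediate causes of G: J, M.
Further upstream: W, S, C, R, K, Y.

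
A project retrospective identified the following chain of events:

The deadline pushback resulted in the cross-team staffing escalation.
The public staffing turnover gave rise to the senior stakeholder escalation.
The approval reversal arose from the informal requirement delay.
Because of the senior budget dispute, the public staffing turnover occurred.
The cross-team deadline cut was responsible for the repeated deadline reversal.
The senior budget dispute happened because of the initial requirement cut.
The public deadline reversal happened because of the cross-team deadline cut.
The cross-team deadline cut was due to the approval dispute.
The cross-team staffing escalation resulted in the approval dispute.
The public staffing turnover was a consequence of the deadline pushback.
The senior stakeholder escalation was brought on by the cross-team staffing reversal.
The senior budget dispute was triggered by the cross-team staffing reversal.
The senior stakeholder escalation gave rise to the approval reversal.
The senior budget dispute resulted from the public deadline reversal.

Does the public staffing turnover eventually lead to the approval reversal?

There is a causal chain: the public staffing turnover → the senior stakeholder escalation → the approval reversal.

Yes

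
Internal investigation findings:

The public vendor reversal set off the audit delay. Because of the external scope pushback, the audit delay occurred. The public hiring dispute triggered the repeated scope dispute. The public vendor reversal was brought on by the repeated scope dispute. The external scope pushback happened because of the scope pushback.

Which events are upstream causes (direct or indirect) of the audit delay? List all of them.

Immediate causes of the audit delay: the public vendor reversal, the external scope pushback.
Further upstream: the public hiring dispute, the scope pushback, the repeated scope dispute.

the external scope pushback, the public hiring dispute, the public vendor reversal, the repeated scope dispute, the scope pushback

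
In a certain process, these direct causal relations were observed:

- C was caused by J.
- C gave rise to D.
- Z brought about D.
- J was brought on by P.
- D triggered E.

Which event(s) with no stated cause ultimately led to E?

Tracing upstream from E: E ← D ← C ← J ← P.
A separate upstream branch: E ← D ← Z.
Each of those chain origins has no stated cause.

P, Z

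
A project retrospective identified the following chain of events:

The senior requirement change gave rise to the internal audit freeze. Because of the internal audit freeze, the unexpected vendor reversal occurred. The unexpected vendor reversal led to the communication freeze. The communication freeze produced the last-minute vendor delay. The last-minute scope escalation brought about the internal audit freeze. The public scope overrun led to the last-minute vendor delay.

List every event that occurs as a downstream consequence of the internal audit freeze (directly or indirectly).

the communication freeze, the last-minute vendor delay, the unexpected vendor reversal

Direct effects: the unexpected vendor reversal.
2 steps out: the communication freeze.
3 steps out: the last-minute vendor delay.
Not reachable from it: the senior requirement change, the last-minute scope escalation, the public scope overrun.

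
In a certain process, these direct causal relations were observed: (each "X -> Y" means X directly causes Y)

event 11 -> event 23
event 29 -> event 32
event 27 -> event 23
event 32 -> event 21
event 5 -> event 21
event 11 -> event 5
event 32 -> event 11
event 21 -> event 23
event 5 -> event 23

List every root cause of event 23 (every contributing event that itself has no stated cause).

event 27, event 29

Tracing upstream from event 23: event 23 ← event 11 ← event 32 ← event 29.
A separate upstream branch: event 23 ← event 27.
Each of those chain origins has no stated cause.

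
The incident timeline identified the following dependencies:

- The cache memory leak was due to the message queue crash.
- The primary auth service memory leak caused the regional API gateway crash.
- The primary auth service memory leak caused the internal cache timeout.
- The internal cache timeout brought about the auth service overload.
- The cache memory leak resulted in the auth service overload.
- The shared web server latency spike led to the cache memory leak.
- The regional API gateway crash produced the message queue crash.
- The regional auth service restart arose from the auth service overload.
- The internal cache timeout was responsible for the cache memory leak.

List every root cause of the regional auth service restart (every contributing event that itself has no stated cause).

Tracing upstream from the regional auth service restart: the regional auth service restart ← the auth service overload ← the internal cache timeout ← the primary auth service memory leak.
A separate upstream branch: the regional auth service restart ← the auth service overload ← the cache memory leak ← the shared web server latency spike.
Each of those chain origins has no stated cause.

the primary auth service memory leak, the shared web server latency spike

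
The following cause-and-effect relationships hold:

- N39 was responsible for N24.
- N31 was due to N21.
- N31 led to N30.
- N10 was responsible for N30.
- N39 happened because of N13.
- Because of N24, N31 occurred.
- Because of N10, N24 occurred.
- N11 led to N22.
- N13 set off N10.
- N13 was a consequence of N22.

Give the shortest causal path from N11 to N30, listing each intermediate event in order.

N11 → N22 → N13 → N10 → N30

N11 → N22
N22 → N13
N13 → N10
N10 → N30
Length: 4 steps.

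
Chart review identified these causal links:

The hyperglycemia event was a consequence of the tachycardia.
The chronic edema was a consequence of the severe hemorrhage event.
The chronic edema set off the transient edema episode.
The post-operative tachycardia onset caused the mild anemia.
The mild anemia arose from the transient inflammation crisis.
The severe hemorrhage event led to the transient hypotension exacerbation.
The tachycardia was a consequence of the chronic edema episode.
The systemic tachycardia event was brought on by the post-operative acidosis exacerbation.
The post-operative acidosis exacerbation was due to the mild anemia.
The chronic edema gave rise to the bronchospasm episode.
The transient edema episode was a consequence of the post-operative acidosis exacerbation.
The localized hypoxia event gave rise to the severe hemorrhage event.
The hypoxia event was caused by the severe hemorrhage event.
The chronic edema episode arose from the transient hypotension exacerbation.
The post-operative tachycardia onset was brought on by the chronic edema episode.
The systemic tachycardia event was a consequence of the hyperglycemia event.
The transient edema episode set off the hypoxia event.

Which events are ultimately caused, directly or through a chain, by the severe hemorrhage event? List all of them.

the bronchospasm episode, the chronic edema, the chronic edema episode, the hyperglycemia event, the hypoxia event, the mild anemia, the post-operative acidosis exacerbation, the post-operative tachycardia onset, the systemic tachycardia event, the tachycardia, the transient edema episode, the transient hypotension exacerbation

Direct effects: the transient hypotension exacerbation, the chronic edema, the hypoxia event.
2 steps out: the chronic edema episode, the bronchospasm episode, the transient edema episode.
3 steps out: the post-operative tachycardia onset, the tachycardia.
4 steps out: the mild anemia, the hyperglycemia event.
5 steps out: the post-operative acidosis exacerbation, the systemic tachycardia event.
Not reachable from it: the localized hypoxia event, the transient inflammation crisis.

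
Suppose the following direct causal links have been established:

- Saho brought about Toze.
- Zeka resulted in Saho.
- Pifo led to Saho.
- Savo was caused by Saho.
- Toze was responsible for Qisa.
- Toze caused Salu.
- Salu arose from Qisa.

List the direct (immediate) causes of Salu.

Upstream contributors include Pifo, Saho, Zeka, but only Qisa, Toze feed directly into Salu.

Qisa, Toze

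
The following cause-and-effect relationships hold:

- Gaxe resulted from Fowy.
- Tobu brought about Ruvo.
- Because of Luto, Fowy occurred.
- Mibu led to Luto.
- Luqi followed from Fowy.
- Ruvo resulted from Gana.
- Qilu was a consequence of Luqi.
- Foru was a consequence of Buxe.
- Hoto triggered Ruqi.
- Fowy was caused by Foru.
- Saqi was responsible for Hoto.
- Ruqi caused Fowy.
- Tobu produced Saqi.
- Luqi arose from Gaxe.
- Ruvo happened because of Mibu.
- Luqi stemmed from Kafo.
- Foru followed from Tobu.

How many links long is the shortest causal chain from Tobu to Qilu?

4

Shortest chain: Tobu → Foru → Fowy → Luqi → Qilu.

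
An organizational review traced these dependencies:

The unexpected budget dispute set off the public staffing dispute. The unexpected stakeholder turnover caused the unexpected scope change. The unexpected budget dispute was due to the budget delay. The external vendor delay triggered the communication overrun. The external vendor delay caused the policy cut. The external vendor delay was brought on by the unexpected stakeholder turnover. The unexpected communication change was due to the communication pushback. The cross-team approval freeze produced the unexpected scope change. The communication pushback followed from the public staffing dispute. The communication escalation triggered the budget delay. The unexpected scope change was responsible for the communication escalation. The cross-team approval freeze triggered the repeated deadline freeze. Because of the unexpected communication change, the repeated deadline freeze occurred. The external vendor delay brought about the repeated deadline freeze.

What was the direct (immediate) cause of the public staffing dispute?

the unexpected budget dispute

Upstream contributors include the unexpected stakeholder turnover, the cross-team approval freeze, the unexpected scope change, the communication escalation, the budget delay, but only the unexpected budget dispute feeds directly into the public staffing dispute.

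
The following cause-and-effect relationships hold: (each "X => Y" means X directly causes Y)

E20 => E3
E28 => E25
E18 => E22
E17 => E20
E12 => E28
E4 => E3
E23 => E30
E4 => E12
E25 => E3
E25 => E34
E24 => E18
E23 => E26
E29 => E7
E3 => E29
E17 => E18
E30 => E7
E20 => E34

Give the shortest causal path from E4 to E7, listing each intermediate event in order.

E4 → E3 → E29 → E7

E4 → E3
E3 → E29
E29 → E7
Length: 3 steps.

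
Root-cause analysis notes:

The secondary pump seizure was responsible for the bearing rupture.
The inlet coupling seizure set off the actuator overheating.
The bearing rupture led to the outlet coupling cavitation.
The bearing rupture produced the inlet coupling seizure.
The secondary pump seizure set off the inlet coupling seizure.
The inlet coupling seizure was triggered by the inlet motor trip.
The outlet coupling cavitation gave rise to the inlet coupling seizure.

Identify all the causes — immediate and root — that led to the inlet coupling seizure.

the bearing rupture, the inlet motor trip, the outlet coupling cavitation, the secondary pump seizure

Immediate causes of the inlet coupling seizure: the secondary pump seizure, the bearing rupture, the outlet coupling cavitation, the inlet motor trip.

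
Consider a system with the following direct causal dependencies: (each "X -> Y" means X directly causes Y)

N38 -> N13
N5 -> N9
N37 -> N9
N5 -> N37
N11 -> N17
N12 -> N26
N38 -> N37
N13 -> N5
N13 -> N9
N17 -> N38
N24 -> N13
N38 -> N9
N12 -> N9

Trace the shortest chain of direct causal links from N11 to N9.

N11 → N17
N17 → N38
N38 → N9
Length: 3 steps.

N11 → N17 → N38 → N9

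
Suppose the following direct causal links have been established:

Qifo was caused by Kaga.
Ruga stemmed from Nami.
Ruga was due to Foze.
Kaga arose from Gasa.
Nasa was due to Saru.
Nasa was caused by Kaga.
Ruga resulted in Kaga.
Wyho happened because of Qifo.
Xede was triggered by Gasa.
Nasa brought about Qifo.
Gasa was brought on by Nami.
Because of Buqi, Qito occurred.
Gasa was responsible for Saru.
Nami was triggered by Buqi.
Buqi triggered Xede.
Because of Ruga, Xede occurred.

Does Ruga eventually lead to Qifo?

Yes

There is a causal chain: Ruga → Kaga → Qifo.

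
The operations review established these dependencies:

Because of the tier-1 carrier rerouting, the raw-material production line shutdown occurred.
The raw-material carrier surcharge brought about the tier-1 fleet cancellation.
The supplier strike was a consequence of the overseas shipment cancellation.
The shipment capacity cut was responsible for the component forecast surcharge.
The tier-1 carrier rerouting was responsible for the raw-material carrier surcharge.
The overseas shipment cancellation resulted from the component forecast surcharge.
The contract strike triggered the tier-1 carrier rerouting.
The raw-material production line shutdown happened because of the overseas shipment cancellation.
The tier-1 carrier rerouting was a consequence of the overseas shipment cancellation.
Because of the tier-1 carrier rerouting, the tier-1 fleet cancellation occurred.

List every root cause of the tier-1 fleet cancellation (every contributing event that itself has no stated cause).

Tracing upstream from the tier-1 fleet cancellation: the tier-1 fleet cancellation ← the tier-1 carrier rerouting ← the overseas shipment cancellation ← the component forecast surcharge ← the shipment capacity cut.
A separate upstream branch: the tier-1 fleet cancellation ← the tier-1 carrier rerouting ← the contract strike.
Each of those chain origins has no stated cause.

the contract strike, the shipment capacity cut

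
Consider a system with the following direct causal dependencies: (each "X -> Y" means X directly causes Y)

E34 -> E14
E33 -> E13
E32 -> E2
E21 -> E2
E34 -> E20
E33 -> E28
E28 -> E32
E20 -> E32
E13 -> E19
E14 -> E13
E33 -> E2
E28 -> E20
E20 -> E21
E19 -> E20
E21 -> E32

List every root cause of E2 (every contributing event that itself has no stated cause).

E33, E34

Tracing upstream from E2: E2 ← E33.
A separate upstream branch: E2 ← E21 ← E20 ← E34.
Each of those chain origins has no stated cause.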